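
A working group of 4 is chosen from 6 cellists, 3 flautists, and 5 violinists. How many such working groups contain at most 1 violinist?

546

Split by how many violinists are chosen (0 through 1).
Sum: C(5,0)·C(9,4) + C(5,1)·C(9,3) = 126 + 420 = 546.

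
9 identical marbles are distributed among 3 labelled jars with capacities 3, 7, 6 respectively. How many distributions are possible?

Ignoring the caps, the number of non-negative solutions to x_1+…+x_3 = 9 is C(11,2) = 55.
Subtract solutions that violate a single cap (substitute x_i' = x_i − (cap_i+1)): x_1 ≥ 4 gives C(7,2) = 21; x_2 ≥ 8 gives C(3,2) = 3; x_3 ≥ 7 gives C(4,2) = 6. Together 30.
No two caps can be exceeded simultaneously, so the pair terms are all 0.
By inclusion–exclusion the count is 55 − 30 + 0 = 25.

25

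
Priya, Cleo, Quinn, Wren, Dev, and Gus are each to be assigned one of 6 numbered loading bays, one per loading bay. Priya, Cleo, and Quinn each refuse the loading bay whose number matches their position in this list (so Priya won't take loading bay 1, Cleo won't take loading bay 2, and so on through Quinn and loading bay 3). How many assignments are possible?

Let Aᵢ (for i ∈ {1, 2, 3}) be the placements that put person i in their forbidden loading bay. Any j of these fix j positions, leaving (6−j)! ways to fill the rest, and there are C(3,j) ways to pick which j.
By inclusion–exclusion, the number of valid placements is Σ_{j=0}^{3} (−1)^j C(3,j)·(6−j)!.
Computing: 720 − 360 + 72 − 6 = 426.

426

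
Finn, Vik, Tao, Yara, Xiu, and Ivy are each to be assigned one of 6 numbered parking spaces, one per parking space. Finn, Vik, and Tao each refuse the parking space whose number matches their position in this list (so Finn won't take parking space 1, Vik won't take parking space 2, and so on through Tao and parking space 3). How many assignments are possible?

Let Aᵢ (for i ∈ {1, 2, 3}) be the placements that put person i in their forbidden parking space. Any j of these fix j positions, leaving (6−j)! ways to fill the rest, and there are C(3,j) ways to pick which j.
By inclusion–exclusion, the number of valid placements is Σ_{j=0}^{3} (−1)^j C(3,j)·(6−j)!.
Computing: 720 − 360 + 72 − 6 = 426.

426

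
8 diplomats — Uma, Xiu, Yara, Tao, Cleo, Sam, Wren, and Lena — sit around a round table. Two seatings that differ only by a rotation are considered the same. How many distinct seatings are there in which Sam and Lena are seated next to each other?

1440

Glue Sam and Lena into a block (2 internal orders). Seating 7 units around a circle gives (6)! arrangements.
So 2 × (6)! = 2 × 720 = 1440.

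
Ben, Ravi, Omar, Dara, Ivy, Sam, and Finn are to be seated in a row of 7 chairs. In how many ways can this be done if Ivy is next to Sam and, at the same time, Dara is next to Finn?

Treat {Ivy,Sam} as one block (2 orders) and {Dara,Finn} as another (2 orders).
That leaves 5 units to arrange: 2 × 2 × 5! = 4 × 120 = 480.

480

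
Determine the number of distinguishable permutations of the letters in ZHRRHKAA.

Letter multiplicities in ZHRRHKAA: A×2, H×2, K×1, R×2, Z×1.
So there are 8! / (2!·2!·2!) = 5040 distinguishable arrangements.

5040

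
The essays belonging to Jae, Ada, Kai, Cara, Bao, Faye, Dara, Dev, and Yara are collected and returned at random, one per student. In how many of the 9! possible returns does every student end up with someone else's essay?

133496

This is the derangement count D_9: permutations of 9 items with no fixed point.
By inclusion–exclusion this is Σ_{j=0}^{9} (−1)^j C(9,j)·(9−j)!.
Computing: 362880 − 362880 + 181440 − 60480 + 15120 − 3024 + 504 − 72 + 9 − 1 = 133496.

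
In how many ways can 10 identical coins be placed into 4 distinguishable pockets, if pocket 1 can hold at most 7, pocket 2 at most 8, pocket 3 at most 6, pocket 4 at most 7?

242

Without the upper bounds there are C(13,3) = 286 ways to split 10 among 4 pockets.
Subtract solutions that violate a single cap (substitute x_i' = x_i − (cap_i+1)): x_1 ≥ 8 gives C(5,3) = 10; x_2 ≥ 9 gives C(4,3) = 4; x_3 ≥ 7 gives C(6,3) = 20; x_4 ≥ 8 gives C(5,3) = 10. Together 44.
No two caps can be exceeded simultaneously, so the pair terms are all 0.
By inclusion–exclusion the count is 286 − 44 + 0 = 242.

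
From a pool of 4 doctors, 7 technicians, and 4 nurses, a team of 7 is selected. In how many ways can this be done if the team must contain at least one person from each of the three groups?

5768

Unrestricted: C(15,7) = 6435 ways to pick any 7 of the 15.
Selections missing a whole group: no doctors → C(11,7) = 330; no technicians → C(8,7) = 8; no nurses → C(11,7) = 330.
Add back selections omitting two groups (i.e. drawn from a single group): C(4,7) + C(7,7) + C(4,7) = 1.
By inclusion–exclusion: 6435 − 668 + 1 = 5768.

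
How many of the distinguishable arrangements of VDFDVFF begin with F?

90

With the first slot taken by F, it remains to arrange the other 6 letters (VDDVFF).
Those 6 letters have D appearing twice, F appearing twice, and V appearing twice, giving (6)!/(2!·2!·2!) = 90.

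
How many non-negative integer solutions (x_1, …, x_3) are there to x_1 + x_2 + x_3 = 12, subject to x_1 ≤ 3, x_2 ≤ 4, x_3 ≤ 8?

Ignoring the caps, the number of non-negative solutions to x_1+…+x_3 = 12 is C(14,2) = 91.
Subtract solutions that violate a single cap (substitute x_i' = x_i − (cap_i+1)): x_1 ≥ 4 gives C(10,2) = 45; x_2 ≥ 5 gives C(9,2) = 36; x_3 ≥ 9 gives C(5,2) = 10. Together 91.
Add back pairs where two caps are both exceeded: 10 + 0 + 0 = 10.
By inclusion–exclusion the count is 91 − 91 + 10 = 10.

10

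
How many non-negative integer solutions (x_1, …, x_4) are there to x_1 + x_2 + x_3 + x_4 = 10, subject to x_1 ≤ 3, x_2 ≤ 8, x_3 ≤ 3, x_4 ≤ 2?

44

By stars and bars, unrestricted non-negative solutions to x_1+…+x_4 = 10 number C(10+3,3) = 286.
Subtract solutions that violate a single cap (substitute x_i' = x_i − (cap_i+1)): x_1 ≥ 4 gives C(9,3) = 84; x_2 ≥ 9 gives C(4,3) = 4; x_3 ≥ 4 gives C(9,3) = 84; x_4 ≥ 3 gives C(10,3) = 120. Together 292.
Add back pairs where two caps are both exceeded: 0 + 10 + 20 + 0 + 0 + 20 = 50.
By inclusion–exclusion the count is 286 − 292 + 50 = 44.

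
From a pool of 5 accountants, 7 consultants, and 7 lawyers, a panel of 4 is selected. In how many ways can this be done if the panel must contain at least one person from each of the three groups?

Unrestricted: C(19,4) = 3876 ways to pick any 4 of the 19.
Subtract selections that omit an entire group: no accountants → C(14,4) = 1001; no consultants → C(12,4) = 495; no lawyers → C(12,4) = 495.
Add back selections omitting two groups (i.e. drawn from a single group): C(5,4) + C(7,4) + C(7,4) = 75.
By inclusion–exclusion: 3876 − 1991 + 75 = 1960.

1960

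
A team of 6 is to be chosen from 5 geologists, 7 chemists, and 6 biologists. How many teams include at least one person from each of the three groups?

Total 6-person selections from all 18: C(18,6) = 18564.
Subtract selections that omit an entire group: no geologists → C(13,6) = 1716; no chemists → C(11,6) = 462; no biologists → C(12,6) = 924.
Add back selections omitting two groups (i.e. drawn from a single group): C(5,6) + C(7,6) + C(6,6) = 8.
By inclusion–exclusion: 18564 − 3102 + 8 = 15470.

15470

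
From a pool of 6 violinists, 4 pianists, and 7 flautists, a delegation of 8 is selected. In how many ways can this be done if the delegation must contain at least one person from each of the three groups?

Unrestricted: C(17,8) = 24310 ways to pick any 8 of the 17.
Subtract selections that omit an entire group: no violinists → C(11,8) = 165; no pianists → C(13,8) = 1287; no flautists → C(10,8) = 45.
Add back selections omitting two groups (i.e. drawn from a single group): C(6,8) + C(4,8) + C(7,8) = 0.
By inclusion–exclusion: 24310 − 1497 + 0 = 22813.

22813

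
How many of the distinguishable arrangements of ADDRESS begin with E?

180

Fix E in the first position and arrange the remaining 6 letters.
Those 6 letters have D appearing twice and S appearing twice, giving (6)!/(2!·2!) = 180.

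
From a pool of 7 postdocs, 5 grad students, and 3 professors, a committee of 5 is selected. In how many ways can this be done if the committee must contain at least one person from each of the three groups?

With no constraint there are C(15,5) = 3003 possible selections.
Selections missing a whole group: no postdocs → C(8,5) = 56; no grad students → C(10,5) = 252; no professors → C(12,5) = 792.
Add back selections omitting two groups (i.e. drawn from a single group): C(7,5) + C(5,5) + C(3,5) = 22.
By inclusion–exclusion: 3003 − 1100 + 22 = 1925.

1925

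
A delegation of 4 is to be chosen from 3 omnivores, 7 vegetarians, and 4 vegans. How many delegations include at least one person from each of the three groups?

462

Unrestricted: C(14,4) = 1001 ways to pick any 4 of the 14.
Selections missing a whole group: no omnivores → C(11,4) = 330; no vegetarians → C(7,4) = 35; no vegans → C(10,4) = 210.
Add back selections omitting two groups (i.e. drawn from a single group): C(3,4) + C(7,4) + C(4,4) = 36.
By inclusion–exclusion: 1001 − 575 + 36 = 462.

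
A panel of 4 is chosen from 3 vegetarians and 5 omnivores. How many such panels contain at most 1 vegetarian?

Split by how many vegetarians are chosen (0 through 1).
Sum: C(3,0)·C(5,4) + C(3,1)·C(5,3) = 5 + 30 = 35.

35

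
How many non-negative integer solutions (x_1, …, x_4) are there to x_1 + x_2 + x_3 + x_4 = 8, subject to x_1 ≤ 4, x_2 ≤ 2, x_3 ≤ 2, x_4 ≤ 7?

44

Without the upper bounds there are C(11,3) = 165 ways to split 8 among 4 variables.
Subtract solutions that violate a single cap (substitute x_i' = x_i − (cap_i+1)): x_1 ≥ 5 gives C(6,3) = 20; x_2 ≥ 3 gives C(8,3) = 56; x_3 ≥ 3 gives C(8,3) = 56; x_4 ≥ 8 gives C(3,3) = 1. Together 133.
Add back pairs where two caps are both exceeded: 1 + 1 + 0 + 10 + 0 + 0 = 12.
By inclusion–exclusion the count is 165 − 133 + 12 = 44.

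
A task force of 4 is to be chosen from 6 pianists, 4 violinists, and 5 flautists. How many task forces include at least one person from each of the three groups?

Unrestricted: C(15,4) = 1365 ways to pick any 4 of the 15.
Selections missing a whole group: no pianists → C(9,4) = 126; no violinists → C(11,4) = 330; no flautists → C(10,4) = 210.
Add back selections omitting two groups (i.e. drawn from a single group): C(6,4) + C(4,4) + C(5,4) = 21.
By inclusion–exclusion: 1365 − 666 + 21 = 720.

720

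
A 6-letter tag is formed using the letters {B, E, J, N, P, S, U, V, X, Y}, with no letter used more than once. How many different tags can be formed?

Choose and order 6 of the 10 symbols: the first letter has 10 options, the next 9, and so on down to 5.
That product is 10 × 9 × 8 × 7 × 6 × 5 = 151200.

151200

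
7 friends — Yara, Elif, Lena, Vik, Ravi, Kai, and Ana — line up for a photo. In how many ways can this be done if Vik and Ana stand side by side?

1440

Place the 5 others and the Vik-Ana pair as 6 objects in a line; the pair has 2 internal arrangements.
So the count is 2·(6)! = 1440.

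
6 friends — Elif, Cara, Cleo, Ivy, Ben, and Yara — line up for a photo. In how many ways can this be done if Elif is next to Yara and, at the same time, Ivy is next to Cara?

Treat {Elif,Yara} as one block (2 orders) and {Ivy,Cara} as another (2 orders).
That leaves 4 units to arrange: 2 × 2 × 4! = 4 × 24 = 96.

96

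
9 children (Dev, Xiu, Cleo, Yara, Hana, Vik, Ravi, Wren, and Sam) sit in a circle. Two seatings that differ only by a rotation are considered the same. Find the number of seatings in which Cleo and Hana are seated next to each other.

Glue Cleo and Hana into a block (2 internal orders). Seating 8 units around a circle gives (7)! arrangements.
So 2 × (7)! = 2 × 5040 = 10080.

10080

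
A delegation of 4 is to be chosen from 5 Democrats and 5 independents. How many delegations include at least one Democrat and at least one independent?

200

Total 4-person selections from all 10: C(10,4) = 210.
Selections missing a whole group: no Democrats → C(5,4) = 5; no independents → C(5,4) = 5.
Both groups omitted at once is impossible, so 210 − 10 = 200.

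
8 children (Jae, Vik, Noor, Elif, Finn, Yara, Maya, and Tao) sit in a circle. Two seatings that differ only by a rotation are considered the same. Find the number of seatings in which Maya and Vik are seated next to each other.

1440

Treat {Maya, Vik} as one unit (2 internal orders) and seat the resulting 7 units around the table: (6)! circular arrangements.
So 2 × (6)! = 2 × 720 = 1440.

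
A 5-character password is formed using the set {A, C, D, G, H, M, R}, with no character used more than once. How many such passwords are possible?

With no repetition, fill the 5 characters in order: 7 choices, then 6, down to 3.
That product is 7 × 6 × 5 × 4 × 3 = 2520.

2520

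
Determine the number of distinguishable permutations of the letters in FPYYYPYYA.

Letter multiplicities in FPYYYPYYA: A×1, F×1, P×2, Y×5.
The number of distinct arrangements is 9!/(5!·2!) = 362880/240 = 1512.

1512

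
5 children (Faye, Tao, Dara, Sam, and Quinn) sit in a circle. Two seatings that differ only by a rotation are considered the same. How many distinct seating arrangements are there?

24

Seat Faye anywhere (absorbing the rotational symmetry), then permute the other 4: (4)! = 24.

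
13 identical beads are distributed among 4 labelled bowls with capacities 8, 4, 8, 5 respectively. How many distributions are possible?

By stars and bars, unrestricted non-negative solutions to x_1+…+x_4 = 13 number C(13+3,3) = 560.
Subtract solutions that violate a single cap (substitute x_i' = x_i − (cap_i+1)): x_1 ≥ 9 gives C(7,3) = 35; x_2 ≥ 5 gives C(11,3) = 165; x_3 ≥ 9 gives C(7,3) = 35; x_4 ≥ 6 gives C(10,3) = 120. Together 355.
Add back pairs where two caps are both exceeded: 0 + 0 + 0 + 0 + 10 + 0 = 10.
By inclusion–exclusion the count is 560 − 355 + 10 = 215.

215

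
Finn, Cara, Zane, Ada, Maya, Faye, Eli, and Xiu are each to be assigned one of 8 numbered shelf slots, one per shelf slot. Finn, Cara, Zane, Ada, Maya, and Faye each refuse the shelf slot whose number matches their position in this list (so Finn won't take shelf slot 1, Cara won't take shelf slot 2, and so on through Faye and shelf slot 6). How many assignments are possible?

18806

Let Aᵢ (for 1 ≤ i ≤ 6) be the placements that put person i in their forbidden shelf slot. Any j of these fix j positions, leaving (8−j)! ways to fill the rest, and there are C(6,j) ways to pick which j.
By inclusion–exclusion, the number of valid placements is Σ_{j=0}^{6} (−1)^j C(6,j)·(8−j)!.
Computing: 40320 − 30240 + 10800 − 2400 + 360 − 36 + 2 = 18806.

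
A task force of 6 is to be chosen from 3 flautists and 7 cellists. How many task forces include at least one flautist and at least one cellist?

Unrestricted: C(10,6) = 210 ways to pick any 6 of the 10.
Subtract selections that omit an entire group: no flautists → C(7,6) = 7; no cellists → C(3,6) = 0.
Both groups omitted at once is impossible, so 210 − 7 = 203.

203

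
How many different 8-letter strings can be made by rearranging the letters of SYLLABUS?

SYLLABUS has 8 letters with L appearing twice and S appearing twice.
So there are 8! / (2!·2!) = 10080 distinguishable arrangements.

10080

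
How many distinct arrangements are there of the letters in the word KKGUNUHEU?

30240

Letter multiplicities in KKGUNUHEU: E×1, G×1, H×1, K×2, N×1, U×3.
The number of distinct arrangements is 9!/(3!·2!) = 362880/12 = 30240.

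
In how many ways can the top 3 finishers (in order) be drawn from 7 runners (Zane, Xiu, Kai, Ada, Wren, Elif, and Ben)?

There are 7 choices for 1st place, 6 for 2nd, and 5 for 3rd.
That gives 7 × 6 × 5 = 210.

210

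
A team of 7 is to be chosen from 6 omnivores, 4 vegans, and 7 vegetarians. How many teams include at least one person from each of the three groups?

17283

With no constraint there are C(17,7) = 19448 possible selections.
Subtract selections that omit an entire group: no omnivores → C(11,7) = 330; no vegans → C(13,7) = 1716; no vegetarians → C(10,7) = 120.
Add back selections omitting two groups (i.e. drawn from a single group): C(6,7) + C(4,7) + C(7,7) = 1.
By inclusion–exclusion: 19448 − 2166 + 1 = 17283.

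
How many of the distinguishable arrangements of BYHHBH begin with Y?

Fix Y in the first position and arrange the remaining 5 letters.
Those 5 letters have B appearing twice and H appearing 3 times, giving (5)!/(3!·2!) = 10.

10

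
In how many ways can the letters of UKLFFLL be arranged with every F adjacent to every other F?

Treat the 2 copies of F as a single block. The multiset to arrange is then {FF, K, L, L, L, U}, 6 items in all.
That gives (6)!/(3!) = 120 arrangements.

120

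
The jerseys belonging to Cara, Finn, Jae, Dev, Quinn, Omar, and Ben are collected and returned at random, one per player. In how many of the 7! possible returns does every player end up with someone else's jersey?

1854

This is the derangement count D_7: permutations of 7 items with no fixed point.
By inclusion–exclusion this is Σ_{j=0}^{7} (−1)^j C(7,j)·(7−j)!.
Computing: 5040 − 5040 + 2520 − 840 + 210 − 42 + 7 − 1 = 1854.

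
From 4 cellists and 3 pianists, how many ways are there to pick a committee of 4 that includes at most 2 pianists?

31

Split by how many pianists are chosen (0 through 2).
Sum: C(3,0)·C(4,4) + C(3,1)·C(4,3) + C(3,2)·C(4,2) = 1 + 12 + 18 = 31.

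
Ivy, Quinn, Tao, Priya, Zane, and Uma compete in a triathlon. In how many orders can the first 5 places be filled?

720

This is an ordered selection of 5 from 6: P(6,5).
That gives 6 × 5 × 4 × 3 × 2 = 720.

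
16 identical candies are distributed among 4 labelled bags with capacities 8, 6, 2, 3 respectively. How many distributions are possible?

19

Ignoring the caps, the number of non-negative solutions to x_1+…+x_4 = 16 is C(19,3) = 969.
Subtract solutions that violate a single cap (substitute x_i' = x_i − (cap_i+1)): x_1 ≥ 9 gives C(10,3) = 120; x_2 ≥ 7 gives C(12,3) = 220; x_3 ≥ 3 gives C(16,3) = 560; x_4 ≥ 4 gives C(15,3) = 455. Together 1355.
Add back pairs where two caps are both exceeded: 1 + 35 + 20 + 84 + 56 + 220 = 416.
Subtract triples: 0 + 0 + 1 + 10 = 11.
By inclusion–exclusion the count is 969 − 1355 + 416 − 11 = 19.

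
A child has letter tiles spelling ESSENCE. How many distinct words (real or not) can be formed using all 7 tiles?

ESSENCE has 7 letters with E appearing 3 times and S appearing twice.
Dividing 7! = 5040 by 3!·2! = 12 for the repeated letters gives 420.

420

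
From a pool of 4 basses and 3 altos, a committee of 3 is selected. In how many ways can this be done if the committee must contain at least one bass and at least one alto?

With no constraint there are C(7,3) = 35 possible selections.
Selections missing a whole group: no basses → C(3,3) = 1; no altos → C(4,3) = 4.
Both groups omitted at once is impossible, so 35 − 5 = 30.

30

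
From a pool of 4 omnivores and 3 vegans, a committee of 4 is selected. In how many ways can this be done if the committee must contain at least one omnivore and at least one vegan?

34

Unrestricted: C(7,4) = 35 ways to pick any 4 of the 7.
Selections missing a whole group: no omnivores → C(3,4) = 0; no vegans → C(4,4) = 1.
Both groups omitted at once is impossible, so 35 − 1 = 34.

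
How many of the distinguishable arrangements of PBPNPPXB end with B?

Fix B in the last position and arrange the remaining 7 letters.
Those 7 letters have P appearing 4 times, giving (7)!/(4!) = 210.

210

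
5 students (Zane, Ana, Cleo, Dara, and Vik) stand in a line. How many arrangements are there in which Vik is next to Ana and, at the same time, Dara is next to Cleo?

24

Treat {Vik,Ana} as one block (2 orders) and {Dara,Cleo} as another (2 orders).
That leaves 3 units to arrange: 2 × 2 × 3! = 4 × 6 = 24.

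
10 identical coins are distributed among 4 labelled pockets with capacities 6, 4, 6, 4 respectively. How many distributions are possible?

By stars and bars, unrestricted non-negative solutions to x_1+…+x_4 = 10 number C(10+3,3) = 286.
Subtract solutions that violate a single cap (substitute x_i' = x_i − (cap_i+1)): x_1 ≥ 7 gives C(6,3) = 20; x_2 ≥ 5 gives C(8,3) = 56; x_3 ≥ 7 gives C(6,3) = 20; x_4 ≥ 5 gives C(8,3) = 56. Together 152.
Add back pairs where two caps are both exceeded: 0 + 0 + 0 + 0 + 1 + 0 = 1.
By inclusion–exclusion the count is 286 − 152 + 1 = 135.

135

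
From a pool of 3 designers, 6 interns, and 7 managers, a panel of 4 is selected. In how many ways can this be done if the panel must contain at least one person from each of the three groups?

819

With no constraint there are C(16,4) = 1820 possible selections.
Subtract selections that omit an entire group: no designers → C(13,4) = 715; no interns → C(10,4) = 210; no managers → C(9,4) = 126.
Add back selections omitting two groups (i.e. drawn from a single group): C(3,4) + C(6,4) + C(7,4) = 50.
By inclusion–exclusion: 1820 − 1051 + 50 = 819.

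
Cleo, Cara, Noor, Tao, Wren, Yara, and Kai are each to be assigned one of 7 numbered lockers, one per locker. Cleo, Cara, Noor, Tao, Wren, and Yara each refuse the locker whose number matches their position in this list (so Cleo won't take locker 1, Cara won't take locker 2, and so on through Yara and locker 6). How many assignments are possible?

Let Aᵢ (for 1 ≤ i ≤ 6) be the placements that put person i in their forbidden locker. Any j of these fix j positions, leaving (7−j)! ways to fill the rest, and there are C(6,j) ways to pick which j.
By inclusion–exclusion, the number of valid placements is Σ_{j=0}^{6} (−1)^j C(6,j)·(7−j)!.
Computing: 5040 − 4320 + 1800 − 480 + 90 − 12 + 1 = 2119.

2119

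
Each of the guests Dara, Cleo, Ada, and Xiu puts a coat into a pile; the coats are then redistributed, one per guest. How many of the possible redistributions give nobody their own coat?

9

Count assignments avoiding every fixed point. For any j of the 4 guests fixed to their own coat, the other 4−j can be arranged in (4−j)! ways.
By inclusion–exclusion this is Σ_{j=0}^{4} (−1)^j C(4,j)·(4−j)!.
Computing: 24 − 24 + 12 − 4 + 1 = 9.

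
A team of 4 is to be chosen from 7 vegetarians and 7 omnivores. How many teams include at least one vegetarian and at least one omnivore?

With no constraint there are C(14,4) = 1001 possible selections.
Subtract selections that omit an entire group: no vegetarians → C(7,4) = 35; no omnivores → C(7,4) = 35.
Both groups omitted at once is impossible, so 1001 − 70 = 931.

931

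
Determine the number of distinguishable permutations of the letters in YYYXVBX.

420

Letter multiplicities in YYYXVBX: B×1, V×1, X×2, Y×3.
So there are 7! / (3!·2!) = 420 distinguishable arrangements.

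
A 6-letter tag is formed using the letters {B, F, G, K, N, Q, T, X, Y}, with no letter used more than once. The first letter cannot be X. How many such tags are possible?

The first letter has 9−1 = 8 choices (anything except X).
The remaining 5 letters are filled from the other 8 symbols without repetition: 8 × 7 × 6 × 5 × 4 = 6720.
Total: 8 × 6720 = 53760.

53760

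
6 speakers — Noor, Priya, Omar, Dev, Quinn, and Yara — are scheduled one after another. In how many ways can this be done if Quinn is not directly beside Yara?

480

There are 6! = 720 arrangements in all. If Quinn and Yara are adjacent, merging them into one block gives 2·(5)! = 240 arrangements.
Complementary counting: 720 − 240 = 480.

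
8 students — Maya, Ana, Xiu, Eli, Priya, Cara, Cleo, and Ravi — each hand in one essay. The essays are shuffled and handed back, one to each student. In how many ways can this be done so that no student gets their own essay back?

14833

Count assignments avoiding every fixed point. For any j of the 8 students fixed to their own essay, the other 8−j can be arranged in (8−j)! ways.
By inclusion–exclusion this is Σ_{j=0}^{8} (−1)^j C(8,j)·(8−j)!.
Computing: 40320 − 40320 + 20160 − 6720 + 1680 − 336 + 56 − 8 + 1 = 14833.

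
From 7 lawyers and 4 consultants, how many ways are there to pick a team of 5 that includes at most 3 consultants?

455

Split by how many consultants are chosen (0 through 3).
Sum: C(4,0)·C(7,5) + C(4,1)·C(7,4) + C(4,2)·C(7,3) + C(4,3)·C(7,2) = 21 + 140 + 210 + 84 = 455.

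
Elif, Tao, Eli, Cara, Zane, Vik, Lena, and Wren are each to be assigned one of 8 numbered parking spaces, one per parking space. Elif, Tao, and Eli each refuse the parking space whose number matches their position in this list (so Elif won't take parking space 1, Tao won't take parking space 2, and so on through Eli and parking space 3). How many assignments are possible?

27240

Let Aᵢ (for i ∈ {1, 2, 3}) be the placements that put person i in their forbidden parking space. Any j of these fix j positions, leaving (8−j)! ways to fill the rest, and there are C(3,j) ways to pick which j.
By inclusion–exclusion, the number of valid placements is Σ_{j=0}^{3} (−1)^j C(3,j)·(8−j)!.
Computing: 40320 − 15120 + 2160 − 120 = 27240.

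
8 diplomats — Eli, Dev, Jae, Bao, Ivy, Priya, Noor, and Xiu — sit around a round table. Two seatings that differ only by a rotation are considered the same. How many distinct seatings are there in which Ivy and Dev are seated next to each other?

Glue Ivy and Dev into a block (2 internal orders). Seating 7 units around a circle gives (6)! arrangements.
So 2 × (6)! = 2 × 720 = 1440.

1440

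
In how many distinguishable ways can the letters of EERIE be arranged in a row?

20

The 5 letters of EERIE have repeats: E appearing 3 times.
Dividing 5! = 120 by 3! = 6 for the repeated letters gives 20.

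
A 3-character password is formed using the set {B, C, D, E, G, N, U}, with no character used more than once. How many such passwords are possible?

With no repetition, fill the 3 characters in order: 7 choices, then 6, down to 5.
7 × 6 × 5 = 210.

210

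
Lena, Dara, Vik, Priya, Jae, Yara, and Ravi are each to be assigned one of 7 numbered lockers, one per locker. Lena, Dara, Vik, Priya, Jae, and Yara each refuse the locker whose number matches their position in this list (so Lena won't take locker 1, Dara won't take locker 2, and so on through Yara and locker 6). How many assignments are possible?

Let Aᵢ (for 1 ≤ i ≤ 6) be the placements that put person i in their forbidden locker. Any j of these fix j positions, leaving (7−j)! ways to fill the rest, and there are C(6,j) ways to pick which j.
By inclusion–exclusion, the number of valid placements is Σ_{j=0}^{6} (−1)^j C(6,j)·(7−j)!.
Computing: 5040 − 4320 + 1800 − 480 + 90 − 12 + 1 = 2119.

2119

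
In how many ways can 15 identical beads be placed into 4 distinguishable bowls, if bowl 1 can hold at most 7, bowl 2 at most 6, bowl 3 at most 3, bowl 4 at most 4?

By stars and bars, unrestricted non-negative solutions to x_1+…+x_4 = 15 number C(15+3,3) = 816.
Subtract solutions that violate a single cap (substitute x_i' = x_i − (cap_i+1)): x_1 ≥ 8 gives C(10,3) = 120; x_2 ≥ 7 gives C(11,3) = 165; x_3 ≥ 4 gives C(14,3) = 364; x_4 ≥ 5 gives C(13,3) = 286. Together 935.
Add back pairs where two caps are both exceeded: 1 + 20 + 10 + 35 + 20 + 84 = 170.
By inclusion–exclusion the count is 816 − 935 + 170 = 51.

51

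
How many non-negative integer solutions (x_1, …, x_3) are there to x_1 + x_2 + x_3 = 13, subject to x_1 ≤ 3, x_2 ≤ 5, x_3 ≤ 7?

By stars and bars, unrestricted non-negative solutions to x_1+…+x_3 = 13 number C(13+2,2) = 105.
Subtract solutions that violate a single cap (substitute x_i' = x_i − (cap_i+1)): x_1 ≥ 4 gives C(11,2) = 55; x_2 ≥ 6 gives C(9,2) = 36; x_3 ≥ 8 gives C(7,2) = 21. Together 112.
Add back pairs where two caps are both exceeded: 10 + 3 + 0 = 13.
By inclusion–exclusion the count is 105 − 112 + 13 = 6.

6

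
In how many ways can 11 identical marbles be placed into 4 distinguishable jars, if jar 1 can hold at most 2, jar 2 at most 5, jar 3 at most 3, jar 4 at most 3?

Without the upper bounds there are C(14,3) = 364 ways to split 11 among 4 jars.
Subtract solutions that violate a single cap (substitute x_i' = x_i − (cap_i+1)): x_1 ≥ 3 gives C(11,3) = 165; x_2 ≥ 6 gives C(8,3) = 56; x_3 ≥ 4 gives C(10,3) = 120; x_4 ≥ 4 gives C(10,3) = 120. Together 461.
Add back pairs where two caps are both exceeded: 10 + 35 + 35 + 4 + 4 + 20 = 108.
Subtract triples: 0 + 0 + 1 + 0 = 1.
By inclusion–exclusion the count is 364 − 461 + 108 − 1 = 10.

10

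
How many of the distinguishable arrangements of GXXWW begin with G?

With the first slot taken by G, it remains to arrange the other 4 letters (XXWW).
Those 4 letters have W appearing twice and X appearing twice, giving (4)!/(2!·2!) = 6.

6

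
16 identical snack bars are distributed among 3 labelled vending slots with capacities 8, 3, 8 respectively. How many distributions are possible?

10

Ignoring the caps, the number of non-negative solutions to x_1+…+x_3 = 16 is C(18,2) = 153.
Subtract solutions that violate a single cap (substitute x_i' = x_i − (cap_i+1)): x_1 ≥ 9 gives C(9,2) = 36; x_2 ≥ 4 gives C(14,2) = 91; x_3 ≥ 9 gives C(9,2) = 36. Together 163.
Add back pairs where two caps are both exceeded: 10 + 0 + 10 = 20.
By inclusion–exclusion the count is 153 − 163 + 20 = 10.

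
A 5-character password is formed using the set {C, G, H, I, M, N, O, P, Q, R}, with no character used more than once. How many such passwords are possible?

Choose and order 5 of the 10 symbols: the first character has 10 options, the next 9, and so on down to 6.
10 × 9 × 8 × 7 × 6 = 30240.

30240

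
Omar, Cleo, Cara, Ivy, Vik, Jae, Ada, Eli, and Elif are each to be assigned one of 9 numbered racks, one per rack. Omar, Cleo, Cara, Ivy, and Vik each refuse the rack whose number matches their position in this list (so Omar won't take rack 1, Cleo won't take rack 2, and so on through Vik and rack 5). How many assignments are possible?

Let Aᵢ (for 1 ≤ i ≤ 5) be the placements that put person i in their forbidden rack. Any j of these fix j positions, leaving (9−j)! ways to fill the rest, and there are C(5,j) ways to pick which j.
By inclusion–exclusion, the number of valid placements is Σ_{j=0}^{5} (−1)^j C(5,j)·(9−j)!.
Computing: 362880 − 201600 + 50400 − 7200 + 600 − 24 = 205056.

205056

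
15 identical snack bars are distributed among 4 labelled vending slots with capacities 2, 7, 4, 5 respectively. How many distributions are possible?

By stars and bars, unrestricted non-negative solutions to x_1+…+x_4 = 15 number C(15+3,3) = 816.
Subtract solutions that violate a single cap (substitute x_i' = x_i − (cap_i+1)): x_1 ≥ 3 gives C(15,3) = 455; x_2 ≥ 8 gives C(10,3) = 120; x_3 ≥ 5 gives C(13,3) = 286; x_4 ≥ 6 gives C(12,3) = 220. Together 1081.
Add back pairs where two caps are both exceeded: 35 + 120 + 84 + 10 + 4 + 35 = 288.
Subtract triples: 0 + 0 + 4 + 0 = 4.
By inclusion–exclusion the count is 816 − 1081 + 288 − 4 = 19.

19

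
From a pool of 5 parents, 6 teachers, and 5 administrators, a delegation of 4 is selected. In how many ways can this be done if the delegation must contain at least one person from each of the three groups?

Total 4-person selections from all 16: C(16,4) = 1820.
Subtract selections that omit an entire group: no parents → C(11,4) = 330; no teachers → C(10,4) = 210; no administrators → C(11,4) = 330.
Add back selections omitting two groups (i.e. drawn from a single group): C(5,4) + C(6,4) + C(5,4) = 25.
By inclusion–exclusion: 1820 − 870 + 25 = 975.

975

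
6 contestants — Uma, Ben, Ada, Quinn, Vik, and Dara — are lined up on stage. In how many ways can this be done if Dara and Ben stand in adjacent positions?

240

Treat {Dara, Ben} as a single unit. There are 5 units to order, and the pair itself can be ordered 2 ways.
So the count is 2·(5)! = 240.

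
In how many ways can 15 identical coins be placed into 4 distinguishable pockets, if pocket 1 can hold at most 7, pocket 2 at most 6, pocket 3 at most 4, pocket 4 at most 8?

196

Without the upper bounds there are C(18,3) = 816 ways to split 15 among 4 pockets.
Subtract solutions that violate a single cap (substitute x_i' = x_i − (cap_i+1)): x_1 ≥ 8 gives C(10,3) = 120; x_2 ≥ 7 gives C(11,3) = 165; x_3 ≥ 5 gives C(13,3) = 286; x_4 ≥ 9 gives C(9,3) = 84. Together 655.
Add back pairs where two caps are both exceeded: 1 + 10 + 0 + 20 + 0 + 4 = 35.
By inclusion–exclusion the count is 816 − 655 + 35 = 196.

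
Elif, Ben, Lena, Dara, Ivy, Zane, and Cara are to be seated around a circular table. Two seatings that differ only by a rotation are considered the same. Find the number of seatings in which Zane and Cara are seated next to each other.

240

Glue Zane and Cara into a block (2 internal orders). Seating 6 units around a circle gives (5)! arrangements.
So 2 × (5)! = 2 × 120 = 240.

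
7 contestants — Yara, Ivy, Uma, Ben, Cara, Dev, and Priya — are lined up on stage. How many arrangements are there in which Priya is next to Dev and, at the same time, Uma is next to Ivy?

Treat {Priya,Dev} as one block (2 orders) and {Uma,Ivy} as another (2 orders).
That leaves 5 units to arrange: 2 × 2 × 5! = 4 × 120 = 480.

480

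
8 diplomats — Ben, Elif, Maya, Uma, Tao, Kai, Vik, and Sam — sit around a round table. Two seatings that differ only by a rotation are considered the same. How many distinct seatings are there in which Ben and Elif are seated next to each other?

1440

Glue Ben and Elif into a block (2 internal orders). Seating 7 units around a circle gives (6)! arrangements.
So 2 × (6)! = 2 × 720 = 1440.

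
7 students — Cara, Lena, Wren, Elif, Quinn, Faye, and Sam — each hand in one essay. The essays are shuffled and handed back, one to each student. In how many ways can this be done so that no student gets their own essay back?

1854

Let Aᵢ be the assignments in which student i gets their own essay. We want the size of the complement of A₁∪…∪A_7.
By inclusion–exclusion this is Σ_{j=0}^{7} (−1)^j C(7,j)·(7−j)!.
Computing: 5040 − 5040 + 2520 − 840 + 210 − 42 + 7 − 1 = 1854.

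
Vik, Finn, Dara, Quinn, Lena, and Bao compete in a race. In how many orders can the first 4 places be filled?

This is an ordered selection of 4 from 6: P(6,4).
That gives 6 × 5 × 4 × 3 = 360.

360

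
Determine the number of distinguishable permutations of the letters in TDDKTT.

TDDKTT has 6 letters with D appearing twice and T appearing 3 times.
The number of distinct arrangements is 6!/(3!·2!) = 720/12 = 60.

60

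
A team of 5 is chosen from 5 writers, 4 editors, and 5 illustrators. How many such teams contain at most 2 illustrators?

Split by how many illustrators are chosen (0 through 2).
Sum: C(5,0)·C(9,5) + C(5,1)·C(9,4) + C(5,2)·C(9,3) = 126 + 630 + 840 = 1596.

1596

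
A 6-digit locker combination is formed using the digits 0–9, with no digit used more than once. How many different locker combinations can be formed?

Choose and order 6 of the 10 symbols: the first digit has 10 options, the next 9, and so on down to 5.
10 × 9 × 8 × 7 × 6 × 5 = 151200.

151200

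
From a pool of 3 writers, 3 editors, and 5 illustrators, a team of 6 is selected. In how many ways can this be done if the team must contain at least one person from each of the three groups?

405

Unrestricted: C(11,6) = 462 ways to pick any 6 of the 11.
Subtract selections that omit an entire group: no writers → C(8,6) = 28; no editors → C(8,6) = 28; no illustrators → C(6,6) = 1.
Add back selections omitting two groups (i.e. drawn from a single group): C(3,6) + C(3,6) + C(5,6) = 0.
By inclusion–exclusion: 462 − 57 + 0 = 405.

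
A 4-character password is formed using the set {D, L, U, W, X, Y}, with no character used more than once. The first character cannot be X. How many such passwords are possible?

300

The first character has 6−1 = 5 choices (anything except X).
The remaining 3 characters are filled from the other 5 symbols without repetition: 5 × 4 × 3 = 60.
Total: 5 × 60 = 300.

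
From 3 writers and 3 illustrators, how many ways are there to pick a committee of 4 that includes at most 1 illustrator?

Split by how many illustrators are chosen (0 through 1).
Sum: C(3,0)·C(3,4) + C(3,1)·C(3,3) = 0 + 3 = 3.

3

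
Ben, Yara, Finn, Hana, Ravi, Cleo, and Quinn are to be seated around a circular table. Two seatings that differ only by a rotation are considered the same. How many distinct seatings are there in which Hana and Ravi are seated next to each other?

240

Treat {Hana, Ravi} as one unit (2 internal orders) and seat the resulting 6 units around the table: (5)! circular arrangements.
So 2 × (5)! = 2 × 120 = 240.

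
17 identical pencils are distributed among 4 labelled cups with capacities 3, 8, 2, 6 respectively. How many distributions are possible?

10

Without the upper bounds there are C(20,3) = 1140 ways to split 17 among 4 cups.
Subtract solutions that violate a single cap (substitute x_i' = x_i − (cap_i+1)): x_1 ≥ 4 gives C(16,3) = 560; x_2 ≥ 9 gives C(11,3) = 165; x_3 ≥ 3 gives C(17,3) = 680; x_4 ≥ 7 gives C(13,3) = 286. Together 1691.
Add back pairs where two caps are both exceeded: 35 + 286 + 84 + 56 + 4 + 120 = 585.
Subtract triples: 4 + 0 + 20 + 0 = 24.
By inclusion–exclusion the count is 1140 − 1691 + 585 − 24 = 10.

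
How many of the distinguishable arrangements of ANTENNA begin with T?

Fix T in the first position and arrange the remaining 6 letters.
Those 6 letters have A appearing twice and N appearing 3 times, giving (6)!/(3!·2!) = 60.

60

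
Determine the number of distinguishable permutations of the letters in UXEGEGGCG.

7560

The 9 letters of UXEGEGGCG have repeats: E appearing twice and G appearing 4 times.
Dividing 9! = 362880 by 4!·2! = 48 for the repeated letters gives 7560.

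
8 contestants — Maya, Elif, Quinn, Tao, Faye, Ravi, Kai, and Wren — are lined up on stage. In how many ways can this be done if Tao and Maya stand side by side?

Glue Tao and Maya into one block (2 internal orders), leaving 7 units to arrange in a row.
That gives 2 × 7! = 2 × 5040 = 10080.

10080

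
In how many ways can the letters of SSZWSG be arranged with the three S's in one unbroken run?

24

Treat the 3 copies of S as a single block. The multiset to arrange is then {SSS, G, W, Z}, 4 items in all.
All 4 items are distinct, so there are (4)! = 24 arrangements.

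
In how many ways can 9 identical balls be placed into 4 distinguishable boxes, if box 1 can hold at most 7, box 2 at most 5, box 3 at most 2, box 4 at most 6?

Without the upper bounds there are C(12,3) = 220 ways to split 9 among 4 boxes.
Subtract solutions that violate a single cap (substitute x_i' = x_i − (cap_i+1)): x_1 ≥ 8 gives C(4,3) = 4; x_2 ≥ 6 gives C(6,3) = 20; x_3 ≥ 3 gives C(9,3) = 84; x_4 ≥ 7 gives C(5,3) = 10. Together 118.
Add back pairs where two caps are both exceeded: 0 + 0 + 0 + 1 + 0 + 0 = 1.
By inclusion–exclusion the count is 220 − 118 + 1 = 103.

103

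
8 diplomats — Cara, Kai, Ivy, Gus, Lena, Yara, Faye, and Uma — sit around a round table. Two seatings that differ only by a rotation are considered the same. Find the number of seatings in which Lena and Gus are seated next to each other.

Glue Lena and Gus into a block (2 internal orders). Seating 7 units around a circle gives (6)! arrangements.
So 2 × (6)! = 2 × 720 = 1440.

1440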